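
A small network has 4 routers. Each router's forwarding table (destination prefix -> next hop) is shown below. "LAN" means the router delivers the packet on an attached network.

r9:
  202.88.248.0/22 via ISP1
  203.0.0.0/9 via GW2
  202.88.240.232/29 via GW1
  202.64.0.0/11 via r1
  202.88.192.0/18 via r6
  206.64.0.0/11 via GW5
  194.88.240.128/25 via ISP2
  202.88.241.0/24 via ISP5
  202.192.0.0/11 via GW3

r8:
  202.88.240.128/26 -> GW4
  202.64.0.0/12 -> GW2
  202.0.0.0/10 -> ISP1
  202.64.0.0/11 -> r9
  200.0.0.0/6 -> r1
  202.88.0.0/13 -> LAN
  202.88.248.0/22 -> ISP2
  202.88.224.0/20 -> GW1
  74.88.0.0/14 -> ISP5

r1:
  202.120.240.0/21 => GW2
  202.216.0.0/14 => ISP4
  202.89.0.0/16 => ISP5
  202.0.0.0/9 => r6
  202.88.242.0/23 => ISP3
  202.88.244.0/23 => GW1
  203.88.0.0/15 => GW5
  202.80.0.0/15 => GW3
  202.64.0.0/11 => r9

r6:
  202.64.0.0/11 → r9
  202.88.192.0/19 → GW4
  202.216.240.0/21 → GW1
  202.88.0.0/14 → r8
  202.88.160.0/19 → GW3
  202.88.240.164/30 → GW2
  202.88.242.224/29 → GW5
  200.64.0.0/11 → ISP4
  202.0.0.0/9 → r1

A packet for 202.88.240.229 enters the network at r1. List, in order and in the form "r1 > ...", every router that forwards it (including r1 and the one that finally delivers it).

r1 > r9 > r6 > r8

At r1: longest match for 202.88.240.229 is 202.64.0.0/11 -> r9
At r9: longest match for 202.88.240.229 is 202.88.192.0/18 -> r6
At r6: longest match for 202.88.240.229 is 202.88.0.0/14 -> r8
At r8: longest match for 202.88.240.229 is 202.88.0.0/13 -> LAN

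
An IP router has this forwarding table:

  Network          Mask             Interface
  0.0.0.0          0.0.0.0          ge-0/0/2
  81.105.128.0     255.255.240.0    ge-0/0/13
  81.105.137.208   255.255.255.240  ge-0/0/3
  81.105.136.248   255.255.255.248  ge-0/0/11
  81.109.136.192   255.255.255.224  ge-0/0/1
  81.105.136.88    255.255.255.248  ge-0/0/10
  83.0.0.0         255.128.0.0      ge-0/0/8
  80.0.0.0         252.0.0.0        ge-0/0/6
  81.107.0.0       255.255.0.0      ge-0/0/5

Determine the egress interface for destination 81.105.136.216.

Routes whose prefix contains 81.105.136.216:
  0.0.0.0/0 (default, matches everything) -> ge-0/0/2
  80.0.0.0/6 (80.0.0.0 - 83.255.255.255) -> ge-0/0/6
  81.105.128.0/20 (81.105.128.0 - 81.105.143.255) -> ge-0/0/13
More-specific entries that do NOT match:
  81.105.136.248/29 (81.105.136.248 - 81.105.136.255) does not contain 81.105.136.216
  81.105.136.88/29 (81.105.136.88 - 81.105.136.95) does not contain 81.105.136.216
  81.105.137.208/28 (81.105.137.208 - 81.105.137.223) does not contain 81.105.136.216
  81.109.136.192/27 (81.109.136.192 - 81.109.136.223) does not contain 81.105.136.216
Longest matching prefix is /20 -> interface ge-0/0/13.

ge-0/0/13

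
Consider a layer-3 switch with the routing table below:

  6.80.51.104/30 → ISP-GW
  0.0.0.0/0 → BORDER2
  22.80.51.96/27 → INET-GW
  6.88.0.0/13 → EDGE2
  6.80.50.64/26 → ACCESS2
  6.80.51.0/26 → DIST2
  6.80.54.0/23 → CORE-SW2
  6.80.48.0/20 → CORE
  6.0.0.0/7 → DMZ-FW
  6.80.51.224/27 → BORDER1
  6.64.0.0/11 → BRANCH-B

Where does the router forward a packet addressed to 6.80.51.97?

Routes whose prefix contains 6.80.51.97:
  0.0.0.0/0 (default, matches everything) -> BORDER2
  6.0.0.0/7 (6.0.0.0 - 7.255.255.255) -> DMZ-FW
  6.64.0.0/11 (6.64.0.0 - 6.95.255.255) -> BRANCH-B
  6.80.48.0/20 (6.80.48.0 - 6.80.63.255) -> CORE
More-specific entries that do NOT match:
  6.80.51.104/30 (6.80.51.104 - 6.80.51.107) does not contain 6.80.51.97
  22.80.51.96/27 (22.80.51.96 - 22.80.51.127) does not contain 6.80.51.97
  6.80.51.224/27 (6.80.51.224 - 6.80.51.255) does not contain 6.80.51.97
  6.80.50.64/26 (6.80.50.64 - 6.80.50.127) does not contain 6.80.51.97
  6.80.51.0/26 (6.80.51.0 - 6.80.51.63) does not contain 6.80.51.97
  6.80.54.0/23 (6.80.54.0 - 6.80.55.255) does not contain 6.80.51.97
Longest matching prefix is /20 -> next hop CORE.

CORE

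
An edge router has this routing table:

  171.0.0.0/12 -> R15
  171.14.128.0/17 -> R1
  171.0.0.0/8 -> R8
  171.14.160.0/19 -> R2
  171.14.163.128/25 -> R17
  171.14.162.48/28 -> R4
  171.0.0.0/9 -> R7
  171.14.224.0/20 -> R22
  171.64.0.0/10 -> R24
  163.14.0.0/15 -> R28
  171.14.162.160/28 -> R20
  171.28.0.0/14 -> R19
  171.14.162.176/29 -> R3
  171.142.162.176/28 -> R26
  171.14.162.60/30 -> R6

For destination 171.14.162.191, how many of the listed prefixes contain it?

Prefixes containing 171.14.162.191:
  171.0.0.0/8 (171.0.0.0 - 171.255.255.255)
  171.0.0.0/9 (171.0.0.0 - 171.127.255.255)
  171.0.0.0/12 (171.0.0.0 - 171.15.255.255)
  171.14.128.0/17 (171.14.128.0 - 171.14.255.255)
  171.14.160.0/19 (171.14.160.0 - 171.14.191.255)
Total matching entries: 5.

5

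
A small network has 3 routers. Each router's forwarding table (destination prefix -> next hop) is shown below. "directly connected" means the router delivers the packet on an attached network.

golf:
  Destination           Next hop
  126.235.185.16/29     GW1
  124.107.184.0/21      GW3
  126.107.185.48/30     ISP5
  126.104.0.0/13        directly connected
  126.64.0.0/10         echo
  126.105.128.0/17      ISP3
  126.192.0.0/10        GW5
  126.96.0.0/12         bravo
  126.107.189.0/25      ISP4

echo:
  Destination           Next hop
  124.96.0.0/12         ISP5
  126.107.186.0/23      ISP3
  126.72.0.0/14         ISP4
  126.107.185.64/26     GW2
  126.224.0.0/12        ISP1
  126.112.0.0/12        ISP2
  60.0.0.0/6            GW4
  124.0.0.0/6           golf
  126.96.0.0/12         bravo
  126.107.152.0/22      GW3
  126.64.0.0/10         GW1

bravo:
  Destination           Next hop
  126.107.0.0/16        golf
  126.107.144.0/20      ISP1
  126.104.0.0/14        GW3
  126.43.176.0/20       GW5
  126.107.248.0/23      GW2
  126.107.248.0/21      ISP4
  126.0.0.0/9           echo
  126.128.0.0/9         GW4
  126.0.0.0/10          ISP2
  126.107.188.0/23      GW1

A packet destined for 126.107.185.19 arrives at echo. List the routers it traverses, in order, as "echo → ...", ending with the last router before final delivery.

At echo: longest match for 126.107.185.19 is 126.96.0.0/12 -> bravo
At bravo: longest match for 126.107.185.19 is 126.107.0.0/16 -> golf
At golf: longest match for 126.107.185.19 is 126.104.0.0/13 -> directly connected

echo → bravo → golf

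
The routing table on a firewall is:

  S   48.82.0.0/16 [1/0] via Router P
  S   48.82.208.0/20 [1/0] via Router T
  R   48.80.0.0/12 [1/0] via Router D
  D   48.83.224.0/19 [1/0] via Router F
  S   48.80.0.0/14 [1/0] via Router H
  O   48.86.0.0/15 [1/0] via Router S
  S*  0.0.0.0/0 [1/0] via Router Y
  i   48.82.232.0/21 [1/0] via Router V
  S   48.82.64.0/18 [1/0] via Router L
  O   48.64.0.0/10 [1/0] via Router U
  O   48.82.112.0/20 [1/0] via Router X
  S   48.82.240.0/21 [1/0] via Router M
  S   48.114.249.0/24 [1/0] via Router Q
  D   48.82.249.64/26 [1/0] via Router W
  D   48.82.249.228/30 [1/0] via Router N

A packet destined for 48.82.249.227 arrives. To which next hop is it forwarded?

Routes whose prefix contains 48.82.249.227:
  0.0.0.0/0 (default, matches everything) -> Router Y
  48.64.0.0/10 (48.64.0.0 - 48.127.255.255) -> Router U
  48.80.0.0/12 (48.80.0.0 - 48.95.255.255) -> Router D
  48.80.0.0/14 (48.80.0.0 - 48.83.255.255) -> Router H
  48.82.0.0/16 (48.82.0.0 - 48.82.255.255) -> Router P
More-specific entries that do NOT match:
  48.82.249.228/30 (48.82.249.228 - 48.82.249.231) does not contain 48.82.249.227
  48.82.249.64/26 (48.82.249.64 - 48.82.249.127) does not contain 48.82.249.227
  48.114.249.0/24 (48.114.249.0 - 48.114.249.255) does not contain 48.82.249.227
  48.82.232.0/21 (48.82.232.0 - 48.82.239.255) does not contain 48.82.249.227
  48.82.240.0/21 (48.82.240.0 - 48.82.247.255) does not contain 48.82.249.227
  48.82.208.0/20 (48.82.208.0 - 48.82.223.255) does not contain 48.82.249.227
  48.82.112.0/20 (48.82.112.0 - 48.82.127.255) does not contain 48.82.249.227
  48.83.224.0/19 (48.83.224.0 - 48.83.255.255) does not contain 48.82.249.227
  48.82.64.0/18 (48.82.64.0 - 48.82.127.255) does not contain 48.82.249.227
Longest matching prefix is /16 -> next hop Router P.

Router P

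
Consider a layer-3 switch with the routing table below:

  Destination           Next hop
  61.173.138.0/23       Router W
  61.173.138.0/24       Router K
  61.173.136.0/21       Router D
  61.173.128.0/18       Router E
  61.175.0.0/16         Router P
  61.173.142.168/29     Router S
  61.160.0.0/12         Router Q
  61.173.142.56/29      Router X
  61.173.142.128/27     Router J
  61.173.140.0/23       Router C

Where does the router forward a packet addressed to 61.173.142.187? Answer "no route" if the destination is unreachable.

Router D

Routes whose prefix contains 61.173.142.187:
  61.160.0.0/12 (61.160.0.0 - 61.175.255.255) -> Router Q
  61.173.128.0/18 (61.173.128.0 - 61.173.191.255) -> Router E
  61.173.136.0/21 (61.173.136.0 - 61.173.143.255) -> Router D
More-specific entries that do NOT match:
  61.173.142.168/29 (61.173.142.168 - 61.173.142.175) does not contain 61.173.142.187
  61.173.142.56/29 (61.173.142.56 - 61.173.142.63) does not contain 61.173.142.187
  61.173.142.128/27 (61.173.142.128 - 61.173.142.159) does not contain 61.173.142.187
  61.173.138.0/24 (61.173.138.0 - 61.173.138.255) does not contain 61.173.142.187
  61.173.138.0/23 (61.173.138.0 - 61.173.139.255) does not contain 61.173.142.187
  61.173.140.0/23 (61.173.140.0 - 61.173.141.255) does not contain 61.173.142.187
Longest matching prefix is /21 -> next hop Router D.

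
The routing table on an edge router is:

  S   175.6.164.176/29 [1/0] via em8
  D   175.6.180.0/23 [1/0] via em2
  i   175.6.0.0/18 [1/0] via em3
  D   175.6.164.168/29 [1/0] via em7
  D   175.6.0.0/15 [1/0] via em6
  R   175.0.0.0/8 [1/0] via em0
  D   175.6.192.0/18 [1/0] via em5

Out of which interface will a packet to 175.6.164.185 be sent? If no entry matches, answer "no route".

Routes whose prefix contains 175.6.164.185:
  175.0.0.0/8 (175.0.0.0 - 175.255.255.255) -> em0
  175.6.0.0/15 (175.6.0.0 - 175.7.255.255) -> em6
More-specific entries that do NOT match:
  175.6.164.176/29 (175.6.164.176 - 175.6.164.183) does not contain 175.6.164.185
  175.6.164.168/29 (175.6.164.168 - 175.6.164.175) does not contain 175.6.164.185
  175.6.180.0/23 (175.6.180.0 - 175.6.181.255) does not contain 175.6.164.185
  175.6.0.0/18 (175.6.0.0 - 175.6.63.255) does not contain 175.6.164.185
  175.6.192.0/18 (175.6.192.0 - 175.6.255.255) does not contain 175.6.164.185
Longest matching prefix is /15 -> interface em6.

em6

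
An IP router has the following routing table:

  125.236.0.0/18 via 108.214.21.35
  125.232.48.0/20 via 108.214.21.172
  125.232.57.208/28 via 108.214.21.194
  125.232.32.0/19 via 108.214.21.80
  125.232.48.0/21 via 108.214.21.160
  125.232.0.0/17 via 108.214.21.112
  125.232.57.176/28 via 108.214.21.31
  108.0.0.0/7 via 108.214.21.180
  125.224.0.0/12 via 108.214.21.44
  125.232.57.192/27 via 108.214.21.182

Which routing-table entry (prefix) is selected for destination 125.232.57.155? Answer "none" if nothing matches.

Entries matching 125.232.57.155:
  125.224.0.0/12 (125.224.0.0 - 125.239.255.255)
  125.232.0.0/17 (125.232.0.0 - 125.232.127.255)
  125.232.32.0/19 (125.232.32.0 - 125.232.63.255)
  125.232.48.0/20 (125.232.48.0 - 125.232.63.255)
Most specific is 125.232.48.0/20.

125.232.48.0/20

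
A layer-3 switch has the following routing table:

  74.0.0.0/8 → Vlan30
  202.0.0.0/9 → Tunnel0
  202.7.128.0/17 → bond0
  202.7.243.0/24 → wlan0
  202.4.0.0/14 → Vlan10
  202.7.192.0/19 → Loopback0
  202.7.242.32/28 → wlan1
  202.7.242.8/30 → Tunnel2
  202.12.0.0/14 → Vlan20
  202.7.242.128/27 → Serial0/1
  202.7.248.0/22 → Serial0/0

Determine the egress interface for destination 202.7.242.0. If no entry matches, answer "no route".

bond0

Routes whose prefix contains 202.7.242.0:
  202.0.0.0/9 (202.0.0.0 - 202.127.255.255) -> Tunnel0
  202.4.0.0/14 (202.4.0.0 - 202.7.255.255) -> Vlan10
  202.7.128.0/17 (202.7.128.0 - 202.7.255.255) -> bond0
More-specific entries that do NOT match:
  202.7.242.8/30 (202.7.242.8 - 202.7.242.11) does not contain 202.7.242.0
  202.7.242.32/28 (202.7.242.32 - 202.7.242.47) does not contain 202.7.242.0
  202.7.242.128/27 (202.7.242.128 - 202.7.242.159) does not contain 202.7.242.0
  202.7.243.0/24 (202.7.243.0 - 202.7.243.255) does not contain 202.7.242.0
  202.7.248.0/22 (202.7.248.0 - 202.7.251.255) does not contain 202.7.242.0
  202.7.192.0/19 (202.7.192.0 - 202.7.223.255) does not contain 202.7.242.0
Longest matching prefix is /17 -> interface bond0.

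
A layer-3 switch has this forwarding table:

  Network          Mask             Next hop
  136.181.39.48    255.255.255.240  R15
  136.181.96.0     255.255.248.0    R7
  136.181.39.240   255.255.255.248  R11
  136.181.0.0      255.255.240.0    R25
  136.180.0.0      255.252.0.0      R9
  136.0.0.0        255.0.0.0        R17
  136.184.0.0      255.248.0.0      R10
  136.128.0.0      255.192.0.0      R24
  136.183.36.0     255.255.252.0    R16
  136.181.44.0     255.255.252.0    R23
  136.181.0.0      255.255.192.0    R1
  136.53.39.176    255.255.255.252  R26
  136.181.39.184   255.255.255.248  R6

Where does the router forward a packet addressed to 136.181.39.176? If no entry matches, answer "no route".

R1

Routes whose prefix contains 136.181.39.176:
  136.0.0.0/8 (136.0.0.0 - 136.255.255.255) -> R17
  136.128.0.0/10 (136.128.0.0 - 136.191.255.255) -> R24
  136.180.0.0/14 (136.180.0.0 - 136.183.255.255) -> R9
  136.181.0.0/18 (136.181.0.0 - 136.181.63.255) -> R1
More-specific entries that do NOT match:
  136.53.39.176/30 (136.53.39.176 - 136.53.39.179) does not contain 136.181.39.176
  136.181.39.240/29 (136.181.39.240 - 136.181.39.247) does not contain 136.181.39.176
  136.181.39.184/29 (136.181.39.184 - 136.181.39.191) does not contain 136.181.39.176
  136.181.39.48/28 (136.181.39.48 - 136.181.39.63) does not contain 136.181.39.176
  136.183.36.0/22 (136.183.36.0 - 136.183.39.255) does not contain 136.181.39.176
  136.181.44.0/22 (136.181.44.0 - 136.181.47.255) does not contain 136.181.39.176
  136.181.96.0/21 (136.181.96.0 - 136.181.103.255) does not contain 136.181.39.176
  136.181.0.0/20 (136.181.0.0 - 136.181.15.255) does not contain 136.181.39.176
Longest matching prefix is /18 -> next hop R1.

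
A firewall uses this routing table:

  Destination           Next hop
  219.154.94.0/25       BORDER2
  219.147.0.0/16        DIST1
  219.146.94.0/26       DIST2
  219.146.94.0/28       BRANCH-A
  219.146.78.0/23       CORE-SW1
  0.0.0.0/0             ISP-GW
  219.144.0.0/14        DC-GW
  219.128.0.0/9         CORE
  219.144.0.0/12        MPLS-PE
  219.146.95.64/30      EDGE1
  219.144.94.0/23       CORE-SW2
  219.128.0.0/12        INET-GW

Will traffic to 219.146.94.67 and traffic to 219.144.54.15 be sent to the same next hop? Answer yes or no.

yes

219.146.94.67: longest match 219.144.0.0/14 -> DC-GW
219.144.54.15: longest match 219.144.0.0/14 -> DC-GW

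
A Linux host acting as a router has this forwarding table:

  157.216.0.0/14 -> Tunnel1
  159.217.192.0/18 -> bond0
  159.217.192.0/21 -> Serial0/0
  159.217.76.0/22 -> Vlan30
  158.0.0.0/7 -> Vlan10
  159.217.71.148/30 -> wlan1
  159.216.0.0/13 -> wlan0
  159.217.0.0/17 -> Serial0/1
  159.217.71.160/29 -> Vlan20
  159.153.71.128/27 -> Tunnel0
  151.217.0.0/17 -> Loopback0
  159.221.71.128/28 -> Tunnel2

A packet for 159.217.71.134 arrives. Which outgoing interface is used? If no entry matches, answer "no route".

Routes whose prefix contains 159.217.71.134:
  158.0.0.0/7 (158.0.0.0 - 159.255.255.255) -> Vlan10
  159.216.0.0/13 (159.216.0.0 - 159.223.255.255) -> wlan0
  159.217.0.0/17 (159.217.0.0 - 159.217.127.255) -> Serial0/1
More-specific entries that do NOT match:
  159.217.71.148/30 (159.217.71.148 - 159.217.71.151) does not contain 159.217.71.134
  159.217.71.160/29 (159.217.71.160 - 159.217.71.167) does not contain 159.217.71.134
  159.221.71.128/28 (159.221.71.128 - 159.221.71.143) does not contain 159.217.71.134
  159.153.71.128/27 (159.153.71.128 - 159.153.71.159) does not contain 159.217.71.134
  159.217.76.0/22 (159.217.76.0 - 159.217.79.255) does not contain 159.217.71.134
  159.217.192.0/21 (159.217.192.0 - 159.217.199.255) does not contain 159.217.71.134
  159.217.192.0/18 (159.217.192.0 - 159.217.255.255) does not contain 159.217.71.134
Longest matching prefix is /17 -> interface Serial0/1.

Serial0/1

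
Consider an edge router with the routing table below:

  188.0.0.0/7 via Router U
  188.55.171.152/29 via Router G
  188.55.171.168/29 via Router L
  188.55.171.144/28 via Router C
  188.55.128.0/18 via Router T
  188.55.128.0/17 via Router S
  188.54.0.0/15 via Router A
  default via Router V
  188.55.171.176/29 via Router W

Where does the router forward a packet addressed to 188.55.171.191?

Routes whose prefix contains 188.55.171.191:
  0.0.0.0/0 (default, matches everything) -> Router V
  188.0.0.0/7 (188.0.0.0 - 189.255.255.255) -> Router U
  188.54.0.0/15 (188.54.0.0 - 188.55.255.255) -> Router A
  188.55.128.0/17 (188.55.128.0 - 188.55.255.255) -> Router S
  188.55.128.0/18 (188.55.128.0 - 188.55.191.255) -> Router T
More-specific entries that do NOT match:
  188.55.171.152/29 (188.55.171.152 - 188.55.171.159) does not contain 188.55.171.191
  188.55.171.168/29 (188.55.171.168 - 188.55.171.175) does not contain 188.55.171.191
  188.55.171.176/29 (188.55.171.176 - 188.55.171.183) does not contain 188.55.171.191
  188.55.171.144/28 (188.55.171.144 - 188.55.171.159) does not contain 188.55.171.191
Longest matching prefix is /18 -> next hop Router T.

Router T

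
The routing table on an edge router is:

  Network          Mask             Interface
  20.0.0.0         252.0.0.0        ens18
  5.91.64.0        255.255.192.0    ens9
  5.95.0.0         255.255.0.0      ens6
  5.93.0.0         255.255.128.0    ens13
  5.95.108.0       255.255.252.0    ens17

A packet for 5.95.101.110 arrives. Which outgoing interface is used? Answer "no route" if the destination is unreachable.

Routes whose prefix contains 5.95.101.110:
  5.95.0.0/16 (5.95.0.0 - 5.95.255.255) -> ens6
More-specific entries that do NOT match:
  5.95.108.0/22 (5.95.108.0 - 5.95.111.255) does not contain 5.95.101.110
  5.91.64.0/18 (5.91.64.0 - 5.91.127.255) does not contain 5.95.101.110
  5.93.0.0/17 (5.93.0.0 - 5.93.127.255) does not contain 5.95.101.110
Longest matching prefix is /16 -> interface ens6.

ens6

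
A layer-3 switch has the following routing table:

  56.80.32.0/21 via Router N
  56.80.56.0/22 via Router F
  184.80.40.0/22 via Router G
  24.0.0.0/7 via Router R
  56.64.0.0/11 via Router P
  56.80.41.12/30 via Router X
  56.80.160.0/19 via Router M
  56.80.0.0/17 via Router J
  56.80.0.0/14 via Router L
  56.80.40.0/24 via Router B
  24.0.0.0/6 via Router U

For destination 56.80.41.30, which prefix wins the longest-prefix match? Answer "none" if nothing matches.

56.80.0.0/17

Entries matching 56.80.41.30:
  56.64.0.0/11 (56.64.0.0 - 56.95.255.255)
  56.80.0.0/14 (56.80.0.0 - 56.83.255.255)
  56.80.0.0/17 (56.80.0.0 - 56.80.127.255)
Most specific is 56.80.0.0/17.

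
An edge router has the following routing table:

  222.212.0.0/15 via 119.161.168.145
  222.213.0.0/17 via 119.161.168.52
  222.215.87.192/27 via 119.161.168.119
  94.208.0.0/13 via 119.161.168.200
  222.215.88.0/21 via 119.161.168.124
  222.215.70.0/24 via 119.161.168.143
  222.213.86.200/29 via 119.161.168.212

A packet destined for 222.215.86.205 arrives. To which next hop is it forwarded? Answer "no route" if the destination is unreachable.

no route

No entry's prefix contains 222.215.86.205; there is no default route.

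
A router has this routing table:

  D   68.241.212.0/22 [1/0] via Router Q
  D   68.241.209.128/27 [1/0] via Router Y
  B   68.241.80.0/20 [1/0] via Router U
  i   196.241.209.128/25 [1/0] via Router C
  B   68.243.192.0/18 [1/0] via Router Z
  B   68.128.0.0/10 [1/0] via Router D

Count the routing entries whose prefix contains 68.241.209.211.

No listed prefix contains 68.241.209.211.
Total matching entries: 0.

0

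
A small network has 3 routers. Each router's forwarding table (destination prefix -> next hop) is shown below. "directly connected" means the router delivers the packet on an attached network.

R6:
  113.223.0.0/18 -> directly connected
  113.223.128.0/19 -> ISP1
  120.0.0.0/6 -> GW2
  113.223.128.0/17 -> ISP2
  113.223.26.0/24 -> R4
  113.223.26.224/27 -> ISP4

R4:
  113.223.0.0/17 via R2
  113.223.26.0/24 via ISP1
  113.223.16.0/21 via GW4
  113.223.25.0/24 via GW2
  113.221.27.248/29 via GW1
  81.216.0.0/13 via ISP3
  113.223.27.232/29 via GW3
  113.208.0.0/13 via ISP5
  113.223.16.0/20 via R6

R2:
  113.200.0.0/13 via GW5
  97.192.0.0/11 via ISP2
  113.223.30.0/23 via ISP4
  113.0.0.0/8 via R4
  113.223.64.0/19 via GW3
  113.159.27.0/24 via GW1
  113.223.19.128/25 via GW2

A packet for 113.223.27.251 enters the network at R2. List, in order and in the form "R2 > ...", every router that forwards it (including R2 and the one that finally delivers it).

At R2: longest match for 113.223.27.251 is 113.0.0.0/8 -> R4
At R4: longest match for 113.223.27.251 is 113.223.16.0/20 -> R6
At R6: longest match for 113.223.27.251 is 113.223.0.0/18 -> directly connected

R2 > R4 > R6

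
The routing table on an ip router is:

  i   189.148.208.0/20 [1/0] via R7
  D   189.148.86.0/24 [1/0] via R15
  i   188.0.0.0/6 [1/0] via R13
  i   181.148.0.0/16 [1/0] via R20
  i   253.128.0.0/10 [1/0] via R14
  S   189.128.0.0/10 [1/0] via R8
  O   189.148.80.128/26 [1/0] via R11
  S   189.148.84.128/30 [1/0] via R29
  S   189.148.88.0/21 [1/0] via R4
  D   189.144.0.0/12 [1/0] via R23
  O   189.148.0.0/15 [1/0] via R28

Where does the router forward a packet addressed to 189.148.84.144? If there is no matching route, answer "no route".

R28

Routes whose prefix contains 189.148.84.144:
  188.0.0.0/6 (188.0.0.0 - 191.255.255.255) -> R13
  189.128.0.0/10 (189.128.0.0 - 189.191.255.255) -> R8
  189.144.0.0/12 (189.144.0.0 - 189.159.255.255) -> R23
  189.148.0.0/15 (189.148.0.0 - 189.149.255.255) -> R28
More-specific entries that do NOT match:
  189.148.84.128/30 (189.148.84.128 - 189.148.84.131) does not contain 189.148.84.144
  189.148.80.128/26 (189.148.80.128 - 189.148.80.191) does not contain 189.148.84.144
  189.148.86.0/24 (189.148.86.0 - 189.148.86.255) does not contain 189.148.84.144
  189.148.88.0/21 (189.148.88.0 - 189.148.95.255) does not contain 189.148.84.144
  189.148.208.0/20 (189.148.208.0 - 189.148.223.255) does not contain 189.148.84.144
  181.148.0.0/16 (181.148.0.0 - 181.148.255.255) does not contain 189.148.84.144
Longest matching prefix is /15 -> next hop R28.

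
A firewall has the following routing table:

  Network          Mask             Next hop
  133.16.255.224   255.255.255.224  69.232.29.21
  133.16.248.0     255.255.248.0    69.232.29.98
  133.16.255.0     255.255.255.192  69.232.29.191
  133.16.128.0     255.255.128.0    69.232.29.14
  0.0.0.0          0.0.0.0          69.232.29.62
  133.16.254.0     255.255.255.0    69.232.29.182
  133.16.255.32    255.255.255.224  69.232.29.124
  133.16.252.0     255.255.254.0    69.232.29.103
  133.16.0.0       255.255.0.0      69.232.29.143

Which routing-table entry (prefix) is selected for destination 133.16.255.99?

Entries matching 133.16.255.99:
  0.0.0.0/0 (default, matches everything)
  133.16.0.0/16 (133.16.0.0 - 133.16.255.255)
  133.16.128.0/17 (133.16.128.0 - 133.16.255.255)
  133.16.248.0/21 (133.16.248.0 - 133.16.255.255)
Most specific is 133.16.248.0/21.

133.16.248.0/21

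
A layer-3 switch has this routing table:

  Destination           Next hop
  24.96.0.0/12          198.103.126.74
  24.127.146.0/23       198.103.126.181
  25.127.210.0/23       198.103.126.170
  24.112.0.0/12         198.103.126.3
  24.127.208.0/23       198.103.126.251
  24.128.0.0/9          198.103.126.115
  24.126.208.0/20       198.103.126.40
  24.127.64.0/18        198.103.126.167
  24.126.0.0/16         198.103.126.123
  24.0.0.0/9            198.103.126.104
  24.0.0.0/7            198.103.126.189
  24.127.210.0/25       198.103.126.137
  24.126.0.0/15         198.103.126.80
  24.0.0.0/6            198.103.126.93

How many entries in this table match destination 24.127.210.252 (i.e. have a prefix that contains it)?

Prefixes containing 24.127.210.252:
  24.0.0.0/6 (24.0.0.0 - 27.255.255.255)
  24.0.0.0/7 (24.0.0.0 - 25.255.255.255)
  24.0.0.0/9 (24.0.0.0 - 24.127.255.255)
  24.112.0.0/12 (24.112.0.0 - 24.127.255.255)
  24.126.0.0/15 (24.126.0.0 - 24.127.255.255)
Total matching entries: 5.

5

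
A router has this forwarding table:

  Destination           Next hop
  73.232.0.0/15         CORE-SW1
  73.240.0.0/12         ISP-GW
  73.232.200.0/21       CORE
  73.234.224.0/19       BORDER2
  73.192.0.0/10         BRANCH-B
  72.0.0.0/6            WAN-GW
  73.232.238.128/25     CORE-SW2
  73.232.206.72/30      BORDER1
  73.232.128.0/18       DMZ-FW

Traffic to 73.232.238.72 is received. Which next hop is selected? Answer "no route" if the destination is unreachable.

CORE-SW1

Routes whose prefix contains 73.232.238.72:
  72.0.0.0/6 (72.0.0.0 - 75.255.255.255) -> WAN-GW
  73.192.0.0/10 (73.192.0.0 - 73.255.255.255) -> BRANCH-B
  73.232.0.0/15 (73.232.0.0 - 73.233.255.255) -> CORE-SW1
More-specific entries that do NOT match:
  73.232.206.72/30 (73.232.206.72 - 73.232.206.75) does not contain 73.232.238.72
  73.232.238.128/25 (73.232.238.128 - 73.232.238.255) does not contain 73.232.238.72
  73.232.200.0/21 (73.232.200.0 - 73.232.207.255) does not contain 73.232.238.72
  73.234.224.0/19 (73.234.224.0 - 73.234.255.255) does not contain 73.232.238.72
  73.232.128.0/18 (73.232.128.0 - 73.232.191.255) does not contain 73.232.238.72
Longest matching prefix is /15 -> next hop CORE-SW1.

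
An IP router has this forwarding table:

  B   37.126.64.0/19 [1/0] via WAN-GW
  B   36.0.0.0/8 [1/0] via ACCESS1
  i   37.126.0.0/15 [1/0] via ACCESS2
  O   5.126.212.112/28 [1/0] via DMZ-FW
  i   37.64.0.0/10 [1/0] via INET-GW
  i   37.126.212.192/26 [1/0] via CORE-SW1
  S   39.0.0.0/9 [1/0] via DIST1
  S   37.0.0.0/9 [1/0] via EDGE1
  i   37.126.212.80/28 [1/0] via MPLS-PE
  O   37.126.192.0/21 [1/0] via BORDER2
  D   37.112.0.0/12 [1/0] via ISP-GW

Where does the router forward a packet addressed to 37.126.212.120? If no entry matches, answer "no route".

ACCESS2

Routes whose prefix contains 37.126.212.120:
  37.0.0.0/9 (37.0.0.0 - 37.127.255.255) -> EDGE1
  37.64.0.0/10 (37.64.0.0 - 37.127.255.255) -> INET-GW
  37.112.0.0/12 (37.112.0.0 - 37.127.255.255) -> ISP-GW
  37.126.0.0/15 (37.126.0.0 - 37.127.255.255) -> ACCESS2
More-specific entries that do NOT match:
  5.126.212.112/28 (5.126.212.112 - 5.126.212.127) does not contain 37.126.212.120
  37.126.212.80/28 (37.126.212.80 - 37.126.212.95) does not contain 37.126.212.120
  37.126.212.192/26 (37.126.212.192 - 37.126.212.255) does not contain 37.126.212.120
  37.126.192.0/21 (37.126.192.0 - 37.126.199.255) does not contain 37.126.212.120
  37.126.64.0/19 (37.126.64.0 - 37.126.95.255) does not contain 37.126.212.120
Longest matching prefix is /15 -> next hop ACCESS2.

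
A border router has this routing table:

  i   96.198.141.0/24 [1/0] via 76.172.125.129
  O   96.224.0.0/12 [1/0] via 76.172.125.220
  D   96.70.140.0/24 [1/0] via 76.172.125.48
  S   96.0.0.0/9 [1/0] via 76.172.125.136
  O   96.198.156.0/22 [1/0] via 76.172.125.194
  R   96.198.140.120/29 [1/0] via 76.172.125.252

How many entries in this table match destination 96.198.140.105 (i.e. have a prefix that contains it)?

0

No listed prefix contains 96.198.140.105.
Total matching entries: 0.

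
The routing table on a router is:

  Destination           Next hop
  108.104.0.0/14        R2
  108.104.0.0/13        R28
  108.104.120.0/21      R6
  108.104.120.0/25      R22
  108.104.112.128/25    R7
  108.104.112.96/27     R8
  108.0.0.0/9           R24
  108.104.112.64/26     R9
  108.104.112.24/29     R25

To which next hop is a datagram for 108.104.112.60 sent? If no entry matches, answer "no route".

Routes whose prefix contains 108.104.112.60:
  108.0.0.0/9 (108.0.0.0 - 108.127.255.255) -> R24
  108.104.0.0/13 (108.104.0.0 - 108.111.255.255) -> R28
  108.104.0.0/14 (108.104.0.0 - 108.107.255.255) -> R2
More-specific entries that do NOT match:
  108.104.112.24/29 (108.104.112.24 - 108.104.112.31) does not contain 108.104.112.60
  108.104.112.96/27 (108.104.112.96 - 108.104.112.127) does not contain 108.104.112.60
  108.104.112.64/26 (108.104.112.64 - 108.104.112.127) does not contain 108.104.112.60
  108.104.120.0/25 (108.104.120.0 - 108.104.120.127) does not contain 108.104.112.60
  108.104.112.128/25 (108.104.112.128 - 108.104.112.255) does not contain 108.104.112.60
  108.104.120.0/21 (108.104.120.0 - 108.104.127.255) does not contain 108.104.112.60
Longest matching prefix is /14 -> next hop R2.

R2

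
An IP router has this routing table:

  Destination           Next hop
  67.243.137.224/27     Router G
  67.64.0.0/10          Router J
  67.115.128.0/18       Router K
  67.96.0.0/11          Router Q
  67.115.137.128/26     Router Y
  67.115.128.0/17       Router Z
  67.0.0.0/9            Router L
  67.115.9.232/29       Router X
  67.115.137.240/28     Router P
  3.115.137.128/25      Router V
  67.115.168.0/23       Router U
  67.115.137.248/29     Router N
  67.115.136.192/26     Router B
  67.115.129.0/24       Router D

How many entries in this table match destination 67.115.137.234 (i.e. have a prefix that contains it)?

Prefixes containing 67.115.137.234:
  67.0.0.0/9 (67.0.0.0 - 67.127.255.255)
  67.64.0.0/10 (67.64.0.0 - 67.127.255.255)
  67.96.0.0/11 (67.96.0.0 - 67.127.255.255)
  67.115.128.0/17 (67.115.128.0 - 67.115.255.255)
  67.115.128.0/18 (67.115.128.0 - 67.115.191.255)
Total matching entries: 5.

5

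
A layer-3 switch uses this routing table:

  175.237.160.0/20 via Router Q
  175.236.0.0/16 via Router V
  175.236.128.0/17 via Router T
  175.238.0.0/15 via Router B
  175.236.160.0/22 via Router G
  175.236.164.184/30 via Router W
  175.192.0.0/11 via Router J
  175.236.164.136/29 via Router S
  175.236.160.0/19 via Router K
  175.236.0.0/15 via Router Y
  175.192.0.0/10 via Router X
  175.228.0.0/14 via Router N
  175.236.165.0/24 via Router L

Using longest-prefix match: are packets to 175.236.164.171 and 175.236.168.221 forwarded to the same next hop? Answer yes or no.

175.236.164.171: longest match 175.236.160.0/19 -> Router K
175.236.168.221: longest match 175.236.160.0/19 -> Router K

yes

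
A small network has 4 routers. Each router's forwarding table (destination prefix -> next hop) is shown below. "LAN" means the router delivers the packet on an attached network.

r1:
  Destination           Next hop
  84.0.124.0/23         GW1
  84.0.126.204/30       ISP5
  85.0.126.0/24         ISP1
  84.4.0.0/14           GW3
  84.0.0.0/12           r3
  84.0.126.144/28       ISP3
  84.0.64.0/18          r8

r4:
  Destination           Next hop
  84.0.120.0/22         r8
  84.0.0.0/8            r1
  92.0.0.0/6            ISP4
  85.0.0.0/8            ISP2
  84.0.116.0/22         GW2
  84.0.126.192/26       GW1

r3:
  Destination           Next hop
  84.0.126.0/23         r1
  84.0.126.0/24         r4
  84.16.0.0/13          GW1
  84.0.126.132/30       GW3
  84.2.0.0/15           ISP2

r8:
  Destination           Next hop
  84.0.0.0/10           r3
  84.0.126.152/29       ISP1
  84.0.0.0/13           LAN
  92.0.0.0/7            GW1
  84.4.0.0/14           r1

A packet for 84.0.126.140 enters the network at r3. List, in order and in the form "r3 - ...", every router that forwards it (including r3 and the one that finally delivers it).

At r3: longest match for 84.0.126.140 is 84.0.126.0/24 -> r4
At r4: longest match for 84.0.126.140 is 84.0.0.0/8 -> r1
At r1: longest match for 84.0.126.140 is 84.0.64.0/18 -> r8
At r8: longest match for 84.0.126.140 is 84.0.0.0/13 -> LAN

r3 - r4 - r1 - r8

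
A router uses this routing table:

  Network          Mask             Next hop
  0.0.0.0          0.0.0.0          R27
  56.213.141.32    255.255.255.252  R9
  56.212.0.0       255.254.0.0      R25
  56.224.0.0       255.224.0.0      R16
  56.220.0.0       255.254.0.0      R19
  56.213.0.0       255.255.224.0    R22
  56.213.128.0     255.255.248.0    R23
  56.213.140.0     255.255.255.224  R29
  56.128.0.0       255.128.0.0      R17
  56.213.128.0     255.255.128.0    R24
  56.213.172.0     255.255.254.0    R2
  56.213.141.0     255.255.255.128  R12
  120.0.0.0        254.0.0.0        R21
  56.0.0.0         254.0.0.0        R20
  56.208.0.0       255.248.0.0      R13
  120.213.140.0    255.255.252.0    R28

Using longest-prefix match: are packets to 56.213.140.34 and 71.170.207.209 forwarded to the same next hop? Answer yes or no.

no

56.213.140.34: longest match 56.213.128.0/17 -> R24
71.170.207.209: longest match 0.0.0.0/0 -> R27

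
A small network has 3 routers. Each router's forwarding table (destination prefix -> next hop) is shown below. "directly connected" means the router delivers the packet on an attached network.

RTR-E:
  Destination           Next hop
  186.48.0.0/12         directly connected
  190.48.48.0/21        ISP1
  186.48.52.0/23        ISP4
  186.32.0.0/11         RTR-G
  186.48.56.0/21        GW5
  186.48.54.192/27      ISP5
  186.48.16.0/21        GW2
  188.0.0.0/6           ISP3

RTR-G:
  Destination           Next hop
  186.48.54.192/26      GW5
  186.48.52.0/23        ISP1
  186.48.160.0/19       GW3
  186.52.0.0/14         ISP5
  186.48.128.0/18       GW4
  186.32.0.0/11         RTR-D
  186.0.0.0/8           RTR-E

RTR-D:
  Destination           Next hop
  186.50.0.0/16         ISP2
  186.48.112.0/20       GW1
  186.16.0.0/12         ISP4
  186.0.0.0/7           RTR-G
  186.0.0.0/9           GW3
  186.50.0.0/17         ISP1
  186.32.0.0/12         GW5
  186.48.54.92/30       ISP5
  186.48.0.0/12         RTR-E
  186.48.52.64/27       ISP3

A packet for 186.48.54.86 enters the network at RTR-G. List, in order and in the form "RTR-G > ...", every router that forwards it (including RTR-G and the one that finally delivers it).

At RTR-G: longest match for 186.48.54.86 is 186.32.0.0/11 -> RTR-D
At RTR-D: longest match for 186.48.54.86 is 186.48.0.0/12 -> RTR-E
At RTR-E: longest match for 186.48.54.86 is 186.48.0.0/12 -> directly connected

RTR-G > RTR-D > RTR-E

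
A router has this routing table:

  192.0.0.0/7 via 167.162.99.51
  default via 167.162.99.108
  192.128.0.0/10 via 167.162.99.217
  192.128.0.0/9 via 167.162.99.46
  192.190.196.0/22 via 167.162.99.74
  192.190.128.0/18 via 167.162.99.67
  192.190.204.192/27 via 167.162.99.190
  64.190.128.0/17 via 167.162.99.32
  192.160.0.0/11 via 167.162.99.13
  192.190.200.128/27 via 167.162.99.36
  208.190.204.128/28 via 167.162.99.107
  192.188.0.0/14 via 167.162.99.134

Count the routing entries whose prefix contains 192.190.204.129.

6

Prefixes containing 192.190.204.129:
  0.0.0.0/0 (default, matches everything)
  192.0.0.0/7 (192.0.0.0 - 193.255.255.255)
  192.128.0.0/9 (192.128.0.0 - 192.255.255.255)
  192.128.0.0/10 (192.128.0.0 - 192.191.255.255)
  192.160.0.0/11 (192.160.0.0 - 192.191.255.255)
  192.188.0.0/14 (192.188.0.0 - 192.191.255.255)
Total matching entries: 6.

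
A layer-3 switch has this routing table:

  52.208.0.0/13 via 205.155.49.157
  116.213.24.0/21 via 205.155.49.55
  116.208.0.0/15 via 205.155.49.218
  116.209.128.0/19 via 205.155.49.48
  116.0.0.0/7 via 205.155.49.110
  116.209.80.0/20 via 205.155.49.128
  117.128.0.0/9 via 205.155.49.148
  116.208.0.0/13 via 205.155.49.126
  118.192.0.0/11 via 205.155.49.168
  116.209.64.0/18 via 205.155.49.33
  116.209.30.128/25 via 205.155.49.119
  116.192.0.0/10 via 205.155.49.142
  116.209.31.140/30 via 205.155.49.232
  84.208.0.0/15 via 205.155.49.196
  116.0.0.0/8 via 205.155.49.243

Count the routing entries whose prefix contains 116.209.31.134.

Prefixes containing 116.209.31.134:
  116.0.0.0/7 (116.0.0.0 - 117.255.255.255)
  116.0.0.0/8 (116.0.0.0 - 116.255.255.255)
  116.192.0.0/10 (116.192.0.0 - 116.255.255.255)
  116.208.0.0/13 (116.208.0.0 - 116.215.255.255)
  116.208.0.0/15 (116.208.0.0 - 116.209.255.255)
Total matching entries: 5.

5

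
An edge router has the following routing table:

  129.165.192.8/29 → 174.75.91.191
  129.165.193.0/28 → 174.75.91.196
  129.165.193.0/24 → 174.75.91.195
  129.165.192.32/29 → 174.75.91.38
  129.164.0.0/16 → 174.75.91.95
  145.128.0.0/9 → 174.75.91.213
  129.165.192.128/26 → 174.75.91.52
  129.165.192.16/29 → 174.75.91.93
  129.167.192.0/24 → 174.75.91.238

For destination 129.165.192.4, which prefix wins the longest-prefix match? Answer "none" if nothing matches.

129.165.192.4 is outside every listed prefix and there is no default route.

none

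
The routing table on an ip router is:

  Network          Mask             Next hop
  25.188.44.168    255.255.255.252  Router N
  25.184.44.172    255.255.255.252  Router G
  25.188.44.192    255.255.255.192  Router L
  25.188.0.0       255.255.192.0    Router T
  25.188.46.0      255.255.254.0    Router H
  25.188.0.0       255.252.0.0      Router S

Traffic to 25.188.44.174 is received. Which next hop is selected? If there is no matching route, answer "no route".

Router T

Routes whose prefix contains 25.188.44.174:
  25.188.0.0/14 (25.188.0.0 - 25.191.255.255) -> Router S
  25.188.0.0/18 (25.188.0.0 - 25.188.63.255) -> Router T
More-specific entries that do NOT match:
  25.188.44.168/30 (25.188.44.168 - 25.188.44.171) does not contain 25.188.44.174
  25.184.44.172/30 (25.184.44.172 - 25.184.44.175) does not contain 25.188.44.174
  25.188.44.192/26 (25.188.44.192 - 25.188.44.255) does not contain 25.188.44.174
  25.188.46.0/23 (25.188.46.0 - 25.188.47.255) does not contain 25.188.44.174
Longest matching prefix is /18 -> next hop Router T.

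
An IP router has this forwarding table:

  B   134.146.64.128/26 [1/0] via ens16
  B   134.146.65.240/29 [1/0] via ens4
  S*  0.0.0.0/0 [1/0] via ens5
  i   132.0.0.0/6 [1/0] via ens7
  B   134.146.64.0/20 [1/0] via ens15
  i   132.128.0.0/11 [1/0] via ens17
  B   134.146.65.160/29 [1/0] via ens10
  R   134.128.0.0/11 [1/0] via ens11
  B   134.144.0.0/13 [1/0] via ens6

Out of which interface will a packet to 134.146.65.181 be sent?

Routes whose prefix contains 134.146.65.181:
  0.0.0.0/0 (default, matches everything) -> ens5
  132.0.0.0/6 (132.0.0.0 - 135.255.255.255) -> ens7
  134.128.0.0/11 (134.128.0.0 - 134.159.255.255) -> ens11
  134.144.0.0/13 (134.144.0.0 - 134.151.255.255) -> ens6
  134.146.64.0/20 (134.146.64.0 - 134.146.79.255) -> ens15
More-specific entries that do NOT match:
  134.146.65.240/29 (134.146.65.240 - 134.146.65.247) does not contain 134.146.65.181
  134.146.65.160/29 (134.146.65.160 - 134.146.65.167) does not contain 134.146.65.181
  134.146.64.128/26 (134.146.64.128 - 134.146.64.191) does not contain 134.146.65.181
Longest matching prefix is /20 -> interface ens15.

ens15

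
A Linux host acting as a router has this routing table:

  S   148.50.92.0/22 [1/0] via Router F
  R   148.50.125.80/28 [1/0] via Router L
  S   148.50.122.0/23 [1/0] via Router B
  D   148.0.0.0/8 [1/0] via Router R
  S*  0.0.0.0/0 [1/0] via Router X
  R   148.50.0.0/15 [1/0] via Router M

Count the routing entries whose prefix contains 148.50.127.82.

3

Prefixes containing 148.50.127.82:
  0.0.0.0/0 (default, matches everything)
  148.0.0.0/8 (148.0.0.0 - 148.255.255.255)
  148.50.0.0/15 (148.50.0.0 - 148.51.255.255)
Total matching entries: 3.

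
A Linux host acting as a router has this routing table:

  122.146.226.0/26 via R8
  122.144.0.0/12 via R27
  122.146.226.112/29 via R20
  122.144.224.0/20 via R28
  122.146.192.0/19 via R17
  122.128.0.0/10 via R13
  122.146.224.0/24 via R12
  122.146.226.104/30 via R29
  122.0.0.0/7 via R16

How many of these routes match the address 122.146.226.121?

3

Prefixes containing 122.146.226.121:
  122.0.0.0/7 (122.0.0.0 - 123.255.255.255)
  122.128.0.0/10 (122.128.0.0 - 122.191.255.255)
  122.144.0.0/12 (122.144.0.0 - 122.159.255.255)
Total matching entries: 3.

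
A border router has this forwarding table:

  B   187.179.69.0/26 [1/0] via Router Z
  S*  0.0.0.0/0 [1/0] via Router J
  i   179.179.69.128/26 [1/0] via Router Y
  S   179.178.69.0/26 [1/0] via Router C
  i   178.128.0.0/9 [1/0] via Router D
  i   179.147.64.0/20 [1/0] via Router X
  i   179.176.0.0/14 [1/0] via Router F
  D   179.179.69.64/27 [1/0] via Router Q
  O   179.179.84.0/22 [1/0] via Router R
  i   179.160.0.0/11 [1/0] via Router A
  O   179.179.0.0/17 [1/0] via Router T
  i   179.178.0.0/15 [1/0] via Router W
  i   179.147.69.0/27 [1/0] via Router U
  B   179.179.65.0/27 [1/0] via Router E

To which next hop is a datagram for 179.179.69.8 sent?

Router T

Routes whose prefix contains 179.179.69.8:
  0.0.0.0/0 (default, matches everything) -> Router J
  179.160.0.0/11 (179.160.0.0 - 179.191.255.255) -> Router A
  179.176.0.0/14 (179.176.0.0 - 179.179.255.255) -> Router F
  179.178.0.0/15 (179.178.0.0 - 179.179.255.255) -> Router W
  179.179.0.0/17 (179.179.0.0 - 179.179.127.255) -> Router T
More-specific entries that do NOT match:
  179.179.69.64/27 (179.179.69.64 - 179.179.69.95) does not contain 179.179.69.8
  179.147.69.0/27 (179.147.69.0 - 179.147.69.31) does not contain 179.179.69.8
  179.179.65.0/27 (179.179.65.0 - 179.179.65.31) does not contain 179.179.69.8
  187.179.69.0/26 (187.179.69.0 - 187.179.69.63) does not contain 179.179.69.8
  179.179.69.128/26 (179.179.69.128 - 179.179.69.191) does not contain 179.179.69.8
  179.178.69.0/26 (179.178.69.0 - 179.178.69.63) does not contain 179.179.69.8
  179.179.84.0/22 (179.179.84.0 - 179.179.87.255) does not contain 179.179.69.8
  179.147.64.0/20 (179.147.64.0 - 179.147.79.255) does not contain 179.179.69.8
Longest matching prefix is /17 -> next hop Router T.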